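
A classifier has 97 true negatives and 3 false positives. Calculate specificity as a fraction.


Specificity = TN / (TN + FP) = 97 / 100 = 97/100.

97/100


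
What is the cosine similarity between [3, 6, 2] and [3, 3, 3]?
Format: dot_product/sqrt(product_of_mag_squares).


dot = 33. |a|^2 = 49, |b|^2 = 27. cos = 33/sqrt(1323).

33/sqrt(1323)


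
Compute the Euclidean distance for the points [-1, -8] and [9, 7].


d = sqrt(sum of squared differences). (-1-9)^2=100, (-8-7)^2=225. Sum = 325.

sqrt(325)


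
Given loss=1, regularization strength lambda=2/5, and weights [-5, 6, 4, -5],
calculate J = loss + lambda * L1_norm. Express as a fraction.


L1 norm = sum(|w|) = 20. J = 1 + 2/5 * 20 = 9.

9


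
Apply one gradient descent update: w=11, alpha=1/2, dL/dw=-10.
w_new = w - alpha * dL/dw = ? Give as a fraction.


w_new = 11 - 1/2 * -10 = 11 - -5 = 16.

16


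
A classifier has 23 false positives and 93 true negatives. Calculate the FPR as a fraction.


FPR = FP / (FP + TN) = 23 / 116 = 23/116.

23/116


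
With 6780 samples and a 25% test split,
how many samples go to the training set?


Test set = 6780 * 25% = 1695. Training set = 6780 - 1695 = 5085.

5085


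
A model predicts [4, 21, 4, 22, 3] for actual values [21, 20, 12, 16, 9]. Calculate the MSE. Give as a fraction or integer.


MSE = (1/5) * ((21-4)^2=289 + (20-21)^2=1 + (12-4)^2=64 + (16-22)^2=36 + (9-3)^2=36). Sum = 426. MSE = 426/5.

426/5


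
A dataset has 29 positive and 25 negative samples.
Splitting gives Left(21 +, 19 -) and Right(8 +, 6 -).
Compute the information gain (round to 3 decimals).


H(parent) = 0.9960. H(left) = 0.9982, H(right) = 0.9852. Weighted = (40/54)*0.9982 + (14/54)*0.9852 = 0.9948. IG = 0.9960 - 0.9948 = 0.0012, which rounds to 0.001.

0.001


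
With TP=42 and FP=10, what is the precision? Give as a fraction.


Precision = TP / (TP + FP) = 42 / 52 = 21/26.

21/26


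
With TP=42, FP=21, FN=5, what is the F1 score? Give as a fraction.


Precision = 42/63 = 2/3. Recall = 42/47 = 42/47. F1 = 2*P*R/(P+R) = 42/55.

42/55


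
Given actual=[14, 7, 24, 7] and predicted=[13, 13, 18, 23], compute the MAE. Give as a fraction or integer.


MAE = (1/4) * (|14-13|=1 + |7-13|=6 + |24-18|=6 + |7-23|=16). Sum = 29. MAE = 29/4.

29/4


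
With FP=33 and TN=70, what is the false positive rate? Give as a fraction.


FPR = FP / (FP + TN) = 33 / 103 = 33/103.

33/103


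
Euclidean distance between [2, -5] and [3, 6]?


d = sqrt(sum of squared differences). (2-3)^2=1, (-5-6)^2=121. Sum = 122.

sqrt(122)


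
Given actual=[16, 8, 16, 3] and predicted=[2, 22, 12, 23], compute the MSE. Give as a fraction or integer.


MSE = (1/4) * ((16-2)^2=196 + (8-22)^2=196 + (16-12)^2=16 + (3-23)^2=400). Sum = 808. MSE = 202.

202


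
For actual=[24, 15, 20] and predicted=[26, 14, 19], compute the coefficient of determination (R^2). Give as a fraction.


Mean(y) = 59/3. SS_res = 6. SS_tot = 122/3. R^2 = 1 - 6/(122/3) = 52/61.

52/61


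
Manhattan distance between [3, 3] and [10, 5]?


d = sum of absolute differences: |3-10|=7 + |3-5|=2 = 9.

9


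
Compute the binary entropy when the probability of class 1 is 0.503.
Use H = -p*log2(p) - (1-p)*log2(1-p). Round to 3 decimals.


H = -0.503*log2(0.503) - 0.497*log2(0.497) = 1.000.

1.000


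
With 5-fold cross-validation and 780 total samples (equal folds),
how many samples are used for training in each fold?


Each validation fold has 780/5 = 156 samples. Training set = 780 - 156 = 624.

624


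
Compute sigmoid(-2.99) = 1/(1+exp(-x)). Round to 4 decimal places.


sigma(-2.99) = 1/(1+e^(2.99)) = 1/(1+19.885682) = 1/20.885682 = 0.0479.

0.0479


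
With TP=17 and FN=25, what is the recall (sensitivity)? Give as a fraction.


Recall = TP / (TP + FN) = 17 / 42 = 17/42.

17/42


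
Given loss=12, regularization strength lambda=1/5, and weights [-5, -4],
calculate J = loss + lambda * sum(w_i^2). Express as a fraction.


L2 sq norm = sum(w^2) = 41. J = 12 + 1/5 * 41 = 101/5.

101/5


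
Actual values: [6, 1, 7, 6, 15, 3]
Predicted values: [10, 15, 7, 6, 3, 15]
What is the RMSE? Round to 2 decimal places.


MSE = 83.3333. RMSE = sqrt(83.3333) = 9.13.

9.13


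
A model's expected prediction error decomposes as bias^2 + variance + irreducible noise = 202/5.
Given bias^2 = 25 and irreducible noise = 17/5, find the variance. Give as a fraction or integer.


Total error = bias^2 + variance + irreducible noise. So variance = 202/5 - 25 - 17/5 = 12.

12


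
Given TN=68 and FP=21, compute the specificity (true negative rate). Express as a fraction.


Specificity = TN / (TN + FP) = 68 / 89 = 68/89.

68/89


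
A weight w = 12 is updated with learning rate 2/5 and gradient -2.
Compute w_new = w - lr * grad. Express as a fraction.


w_new = 12 - 2/5 * -2 = 12 - -4/5 = 64/5.

64/5


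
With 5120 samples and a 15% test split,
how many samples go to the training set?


Test set = 5120 * 15% = 768. Training set = 5120 - 768 = 4352.

4352


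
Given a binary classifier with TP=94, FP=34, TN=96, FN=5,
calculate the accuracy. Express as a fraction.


Accuracy = (TP + TN) / (TP + TN + FP + FN) = (94 + 96) / 229 = 190/229.

190/229


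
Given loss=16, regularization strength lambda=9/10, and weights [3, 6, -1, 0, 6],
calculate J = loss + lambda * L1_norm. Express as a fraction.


L1 norm = sum(|w|) = 16. J = 16 + 9/10 * 16 = 152/5.

152/5


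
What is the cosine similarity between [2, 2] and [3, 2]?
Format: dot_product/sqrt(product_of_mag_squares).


dot = 10. |a|^2 = 8, |b|^2 = 13. cos = 10/sqrt(104).

10/sqrt(104)


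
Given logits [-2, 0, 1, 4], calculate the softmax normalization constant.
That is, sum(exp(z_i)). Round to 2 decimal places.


Denom = e^-2=0.1353 + e^0=1.0000 + e^1=2.7183 + e^4=54.5982. Sum = 58.4518, which rounds to 58.45.

58.45


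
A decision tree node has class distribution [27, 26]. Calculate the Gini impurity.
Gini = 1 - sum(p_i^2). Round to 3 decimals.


Total = 53. Proportions: 27/53, 26/53. sum(p_i^2) = 0.5002. Gini = 1 - 0.5002 = 0.4998, which rounds to 0.500.

0.500


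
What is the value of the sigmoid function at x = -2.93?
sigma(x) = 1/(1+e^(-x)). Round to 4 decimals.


sigma(-2.93) = 1/(1+e^(2.93)) = 1/(1+18.727630) = 1/19.727630 = 0.0507.

0.0507


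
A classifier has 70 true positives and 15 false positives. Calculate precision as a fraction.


Precision = TP / (TP + FP) = 70 / 85 = 14/17.

14/17


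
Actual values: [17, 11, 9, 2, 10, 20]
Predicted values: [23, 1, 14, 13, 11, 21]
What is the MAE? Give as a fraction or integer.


MAE = (1/6) * (|17-23|=6 + |11-1|=10 + |9-14|=5 + |2-13|=11 + |10-11|=1 + |20-21|=1). Sum = 34. MAE = 17/3.

17/3


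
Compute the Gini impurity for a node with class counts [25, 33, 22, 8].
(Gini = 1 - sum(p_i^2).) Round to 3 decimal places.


Total = 88. Proportions: 25/88, 33/88, 22/88, 8/88. sum(p_i^2) = 0.2921. Gini = 1 - 0.2921 = 0.7079, which rounds to 0.708.

0.708


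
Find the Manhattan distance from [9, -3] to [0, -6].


d = sum of absolute differences: |9-0|=9 + |-3--6|=3 = 12.

12


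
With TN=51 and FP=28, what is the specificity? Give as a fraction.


Specificity = TN / (TN + FP) = 51 / 79 = 51/79.

51/79


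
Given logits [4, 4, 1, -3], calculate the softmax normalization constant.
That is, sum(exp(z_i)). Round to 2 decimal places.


Denom = e^4=54.5982 + e^4=54.5982 + e^1=2.7183 + e^-3=0.0498. Sum = 111.9645, which rounds to 111.96.

111.96


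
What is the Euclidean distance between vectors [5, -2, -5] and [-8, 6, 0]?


d = sqrt(sum of squared differences). (5--8)^2=169, (-2-6)^2=64, (-5-0)^2=25. Sum = 258.

sqrt(258)


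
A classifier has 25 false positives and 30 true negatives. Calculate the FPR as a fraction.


FPR = FP / (FP + TN) = 25 / 55 = 5/11.

5/11


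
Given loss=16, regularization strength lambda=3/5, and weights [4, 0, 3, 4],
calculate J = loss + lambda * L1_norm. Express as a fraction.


L1 norm = sum(|w|) = 11. J = 16 + 3/5 * 11 = 113/5.

113/5


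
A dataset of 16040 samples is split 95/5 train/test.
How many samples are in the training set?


Test set = 16040 * 5% = 802. Training set = 16040 - 802 = 15238.

15238


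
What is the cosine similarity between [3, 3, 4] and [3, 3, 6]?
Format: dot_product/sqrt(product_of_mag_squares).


dot = 42. |a|^2 = 34, |b|^2 = 54. cos = 42/sqrt(1836).

42/sqrt(1836)


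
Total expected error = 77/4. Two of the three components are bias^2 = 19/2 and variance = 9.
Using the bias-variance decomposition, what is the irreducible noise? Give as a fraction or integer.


Total error = bias^2 + variance + irreducible noise. So irreducible noise = 77/4 - 19/2 - 9 = 3/4.

3/4


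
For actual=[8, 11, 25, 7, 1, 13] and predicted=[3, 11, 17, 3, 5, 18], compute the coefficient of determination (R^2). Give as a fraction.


Mean(y) = 65/6. SS_res = 146. SS_tot = 1949/6. R^2 = 1 - 146/(1949/6) = 1073/1949.

1073/1949


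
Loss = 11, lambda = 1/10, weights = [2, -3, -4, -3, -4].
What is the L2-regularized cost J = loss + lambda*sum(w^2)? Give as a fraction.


L2 sq norm = sum(w^2) = 54. J = 11 + 1/10 * 54 = 82/5.

82/5


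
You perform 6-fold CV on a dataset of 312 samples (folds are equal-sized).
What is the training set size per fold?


Each validation fold has 312/6 = 52 samples. Training set = 312 - 52 = 260.

260


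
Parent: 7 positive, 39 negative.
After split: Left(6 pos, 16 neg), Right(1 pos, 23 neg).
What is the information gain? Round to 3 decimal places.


H(parent) = 0.6153. H(left) = 0.8454, H(right) = 0.2499. Weighted = (22/46)*0.8454 + (24/46)*0.2499 = 0.5347. IG = 0.6153 - 0.5347 = 0.0806, which rounds to 0.081.

0.081


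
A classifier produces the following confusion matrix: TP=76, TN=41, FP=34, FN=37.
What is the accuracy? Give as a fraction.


Accuracy = (TP + TN) / (TP + TN + FP + FN) = (76 + 41) / 188 = 117/188.

117/188


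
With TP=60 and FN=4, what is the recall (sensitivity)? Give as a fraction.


Recall = TP / (TP + FN) = 60 / 64 = 15/16.

15/16


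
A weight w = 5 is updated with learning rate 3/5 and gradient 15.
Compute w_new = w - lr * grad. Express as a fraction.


w_new = 5 - 3/5 * 15 = 5 - 9 = -4.

-4


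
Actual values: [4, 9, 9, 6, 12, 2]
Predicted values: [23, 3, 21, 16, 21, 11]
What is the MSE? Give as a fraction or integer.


MSE = (1/6) * ((4-23)^2=361 + (9-3)^2=36 + (9-21)^2=144 + (6-16)^2=100 + (12-21)^2=81 + (2-11)^2=81). Sum = 803. MSE = 803/6.

803/6


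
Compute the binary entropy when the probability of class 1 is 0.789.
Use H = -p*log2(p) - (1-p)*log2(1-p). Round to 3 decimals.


H = -0.789*log2(0.789) - 0.211*log2(0.211) = 0.743.

0.743


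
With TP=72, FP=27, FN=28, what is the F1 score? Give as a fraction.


Precision = 72/99 = 8/11. Recall = 72/100 = 18/25. F1 = 2*P*R/(P+R) = 144/199.

144/199


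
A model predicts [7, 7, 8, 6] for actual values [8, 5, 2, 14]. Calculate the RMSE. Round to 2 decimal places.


MSE = 26.2500. RMSE = sqrt(26.2500) = 5.12.

5.12


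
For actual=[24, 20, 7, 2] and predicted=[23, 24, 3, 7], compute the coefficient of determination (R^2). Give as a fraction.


Mean(y) = 53/4. SS_res = 58. SS_tot = 1307/4. R^2 = 1 - 58/(1307/4) = 1075/1307.

1075/1307


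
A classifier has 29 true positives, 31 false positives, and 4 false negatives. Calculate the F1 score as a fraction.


Precision = 29/60 = 29/60. Recall = 29/33 = 29/33. F1 = 2*P*R/(P+R) = 58/93.

58/93


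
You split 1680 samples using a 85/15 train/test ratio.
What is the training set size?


Test set = 1680 * 15% = 252. Training set = 1680 - 252 = 1428.

1428


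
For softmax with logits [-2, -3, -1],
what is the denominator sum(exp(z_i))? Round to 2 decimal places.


Denom = e^-2=0.1353 + e^-3=0.0498 + e^-1=0.3679. Sum = 0.5530, which rounds to 0.55.

0.55


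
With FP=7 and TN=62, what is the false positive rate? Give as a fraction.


FPR = FP / (FP + TN) = 7 / 69 = 7/69.

7/69


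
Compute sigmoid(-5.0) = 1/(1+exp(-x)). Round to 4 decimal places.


sigma(-5.0) = 1/(1+e^(5.0)) = 1/(1+148.413159) = 1/149.413159 = 0.0067.

0.0067


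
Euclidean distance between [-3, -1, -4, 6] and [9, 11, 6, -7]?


d = sqrt(sum of squared differences). (-3-9)^2=144, (-1-11)^2=144, (-4-6)^2=100, (6--7)^2=169. Sum = 557.

sqrt(557)


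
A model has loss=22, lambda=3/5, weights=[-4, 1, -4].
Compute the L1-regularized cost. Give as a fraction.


L1 norm = sum(|w|) = 9. J = 22 + 3/5 * 9 = 137/5.

137/5


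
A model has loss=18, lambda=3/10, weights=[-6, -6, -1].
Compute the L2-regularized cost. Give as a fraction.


L2 sq norm = sum(w^2) = 73. J = 18 + 3/10 * 73 = 399/10.

399/10


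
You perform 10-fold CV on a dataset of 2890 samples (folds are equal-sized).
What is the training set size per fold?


Each validation fold has 2890/10 = 289 samples. Training set = 2890 - 289 = 2601.

2601


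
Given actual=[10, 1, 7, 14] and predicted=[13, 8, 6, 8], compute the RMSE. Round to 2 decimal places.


MSE = 23.7500. RMSE = sqrt(23.7500) = 4.87.

4.87


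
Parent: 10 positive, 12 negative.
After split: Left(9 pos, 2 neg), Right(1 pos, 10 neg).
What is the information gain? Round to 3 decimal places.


H(parent) = 0.9940. H(left) = 0.6840, H(right) = 0.4395. Weighted = (11/22)*0.6840 + (11/22)*0.4395 = 0.5618. IG = 0.9940 - 0.5618 = 0.4322, which rounds to 0.432.

0.432


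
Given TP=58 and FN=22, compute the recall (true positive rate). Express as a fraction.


Recall = TP / (TP + FN) = 58 / 80 = 29/40.

29/40


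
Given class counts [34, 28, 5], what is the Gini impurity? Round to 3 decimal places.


Total = 67. Proportions: 34/67, 28/67, 5/67. sum(p_i^2) = 0.4377. Gini = 1 - 0.4377 = 0.5623, which rounds to 0.562.

0.562


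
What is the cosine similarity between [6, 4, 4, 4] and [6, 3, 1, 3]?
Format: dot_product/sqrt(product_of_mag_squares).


dot = 64. |a|^2 = 84, |b|^2 = 55. cos = 64/sqrt(4620).

64/sqrt(4620)


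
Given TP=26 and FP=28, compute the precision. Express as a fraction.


Precision = TP / (TP + FP) = 26 / 54 = 13/27.

13/27


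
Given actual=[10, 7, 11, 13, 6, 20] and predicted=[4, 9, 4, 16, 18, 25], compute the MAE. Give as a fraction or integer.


MAE = (1/6) * (|10-4|=6 + |7-9|=2 + |11-4|=7 + |13-16|=3 + |6-18|=12 + |20-25|=5). Sum = 35. MAE = 35/6.

35/6


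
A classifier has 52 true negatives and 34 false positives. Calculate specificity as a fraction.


Specificity = TN / (TN + FP) = 52 / 86 = 26/43.

26/43


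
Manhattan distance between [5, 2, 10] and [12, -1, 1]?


d = sum of absolute differences: |5-12|=7 + |2--1|=3 + |10-1|=9 = 19.

19


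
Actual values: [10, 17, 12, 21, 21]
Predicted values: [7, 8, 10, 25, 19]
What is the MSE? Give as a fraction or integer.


MSE = (1/5) * ((10-7)^2=9 + (17-8)^2=81 + (12-10)^2=4 + (21-25)^2=16 + (21-19)^2=4). Sum = 114. MSE = 114/5.

114/5


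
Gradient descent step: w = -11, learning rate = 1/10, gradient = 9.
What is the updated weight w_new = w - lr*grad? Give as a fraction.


w_new = -11 - 1/10 * 9 = -11 - 9/10 = -119/10.

-119/10


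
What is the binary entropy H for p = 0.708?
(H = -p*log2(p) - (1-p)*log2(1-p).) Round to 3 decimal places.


H = -0.708*log2(0.708) - 0.292*log2(0.292) = 0.871.

0.871


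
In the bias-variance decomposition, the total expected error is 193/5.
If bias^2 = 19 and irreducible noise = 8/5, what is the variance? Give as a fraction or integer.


Total error = bias^2 + variance + irreducible noise. So variance = 193/5 - 19 - 8/5 = 18.

18


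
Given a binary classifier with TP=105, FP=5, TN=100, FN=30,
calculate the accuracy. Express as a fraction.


Accuracy = (TP + TN) / (TP + TN + FP + FN) = (105 + 100) / 240 = 41/48.

41/48


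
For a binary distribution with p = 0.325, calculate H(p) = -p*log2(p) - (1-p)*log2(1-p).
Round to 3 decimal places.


H = -0.325*log2(0.325) - 0.675*log2(0.675) = 0.910.

0.910


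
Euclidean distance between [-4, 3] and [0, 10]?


d = sqrt(sum of squared differences). (-4-0)^2=16, (3-10)^2=49. Sum = 65.

sqrt(65)


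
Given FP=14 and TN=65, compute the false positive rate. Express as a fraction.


FPR = FP / (FP + TN) = 14 / 79 = 14/79.

14/79


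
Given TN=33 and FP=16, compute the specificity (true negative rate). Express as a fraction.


Specificity = TN / (TN + FP) = 33 / 49 = 33/49.

33/49


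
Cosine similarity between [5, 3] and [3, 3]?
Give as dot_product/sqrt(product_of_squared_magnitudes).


dot = 24. |a|^2 = 34, |b|^2 = 18. cos = 24/sqrt(612).

24/sqrt(612)


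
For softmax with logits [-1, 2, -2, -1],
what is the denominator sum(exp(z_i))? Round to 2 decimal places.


Denom = e^-1=0.3679 + e^2=7.3891 + e^-2=0.1353 + e^-1=0.3679. Sum = 8.2602, which rounds to 8.26.

8.26


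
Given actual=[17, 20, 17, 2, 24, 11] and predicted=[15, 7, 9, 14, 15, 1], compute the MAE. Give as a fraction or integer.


MAE = (1/6) * (|17-15|=2 + |20-7|=13 + |17-9|=8 + |2-14|=12 + |24-15|=9 + |11-1|=10). Sum = 54. MAE = 9.

9


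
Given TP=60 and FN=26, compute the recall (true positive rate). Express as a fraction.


Recall = TP / (TP + FN) = 60 / 86 = 30/43.

30/43


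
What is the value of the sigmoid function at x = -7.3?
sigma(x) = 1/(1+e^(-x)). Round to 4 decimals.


sigma(-7.3) = 1/(1+e^(7.3)) = 1/(1+1480.299928) = 1/1481.299928 = 0.0007.

0.0007


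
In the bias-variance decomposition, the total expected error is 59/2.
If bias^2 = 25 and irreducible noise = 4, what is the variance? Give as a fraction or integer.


Total error = bias^2 + variance + irreducible noise. So variance = 59/2 - 25 - 4 = 1/2.

1/2


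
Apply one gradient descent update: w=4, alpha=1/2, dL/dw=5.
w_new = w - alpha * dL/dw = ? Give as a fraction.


w_new = 4 - 1/2 * 5 = 4 - 5/2 = 3/2.

3/2


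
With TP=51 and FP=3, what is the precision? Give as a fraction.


Precision = TP / (TP + FP) = 51 / 54 = 17/18.

17/18


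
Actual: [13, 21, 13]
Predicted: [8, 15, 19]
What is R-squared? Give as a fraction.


Mean(y) = 47/3. SS_res = 97. SS_tot = 128/3. R^2 = 1 - 97/(128/3) = -163/128.

-163/128


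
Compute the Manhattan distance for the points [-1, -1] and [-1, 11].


d = sum of absolute differences: |-1--1|=0 + |-1-11|=12 = 12.

12


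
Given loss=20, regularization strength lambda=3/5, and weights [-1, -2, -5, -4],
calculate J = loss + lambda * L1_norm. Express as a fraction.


L1 norm = sum(|w|) = 12. J = 20 + 3/5 * 12 = 136/5.

136/5


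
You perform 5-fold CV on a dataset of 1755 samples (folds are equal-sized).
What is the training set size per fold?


Each validation fold has 1755/5 = 351 samples. Training set = 1755 - 351 = 1404.

1404


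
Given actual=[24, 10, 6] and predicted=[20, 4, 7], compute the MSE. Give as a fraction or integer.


MSE = (1/3) * ((24-20)^2=16 + (10-4)^2=36 + (6-7)^2=1). Sum = 53. MSE = 53/3.

53/3


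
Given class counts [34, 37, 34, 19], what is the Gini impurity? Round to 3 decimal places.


Total = 124. Proportions: 34/124, 37/124, 34/124, 19/124. sum(p_i^2) = 0.2629. Gini = 1 - 0.2629 = 0.7371, which rounds to 0.737.

0.737


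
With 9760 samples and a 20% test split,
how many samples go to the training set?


Test set = 9760 * 20% = 1952. Training set = 9760 - 1952 = 7808.

7808


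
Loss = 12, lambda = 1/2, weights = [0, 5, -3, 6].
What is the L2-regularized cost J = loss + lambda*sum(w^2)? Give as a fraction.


L2 sq norm = sum(w^2) = 70. J = 12 + 1/2 * 70 = 47.

47


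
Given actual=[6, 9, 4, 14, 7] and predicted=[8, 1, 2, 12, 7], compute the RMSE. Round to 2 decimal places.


MSE = 15.2000. RMSE = sqrt(15.2000) = 3.90.

3.90


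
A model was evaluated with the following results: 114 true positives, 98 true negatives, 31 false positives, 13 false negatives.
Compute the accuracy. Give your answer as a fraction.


Accuracy = (TP + TN) / (TP + TN + FP + FN) = (114 + 98) / 256 = 53/64.

53/64


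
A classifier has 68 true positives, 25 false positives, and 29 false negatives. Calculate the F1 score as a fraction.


Precision = 68/93 = 68/93. Recall = 68/97 = 68/97. F1 = 2*P*R/(P+R) = 68/95.

68/95


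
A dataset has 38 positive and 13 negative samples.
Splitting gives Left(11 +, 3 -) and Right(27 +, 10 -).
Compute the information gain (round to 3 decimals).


H(parent) = 0.8190. H(left) = 0.7496, H(right) = 0.8419. Weighted = (14/51)*0.7496 + (37/51)*0.8419 = 0.8166. IG = 0.8190 - 0.8166 = 0.0024, which rounds to 0.002.

0.002


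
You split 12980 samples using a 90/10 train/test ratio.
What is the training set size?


Test set = 12980 * 10% = 1298. Training set = 12980 - 1298 = 11682.

11682


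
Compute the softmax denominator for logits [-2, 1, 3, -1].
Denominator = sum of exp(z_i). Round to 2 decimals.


Denom = e^-2=0.1353 + e^1=2.7183 + e^3=20.0855 + e^-1=0.3679. Sum = 23.3070, which rounds to 23.31.

23.31


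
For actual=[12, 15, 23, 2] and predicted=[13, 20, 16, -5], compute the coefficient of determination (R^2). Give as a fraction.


Mean(y) = 13. SS_res = 124. SS_tot = 226. R^2 = 1 - 124/(226) = 51/113.

51/113


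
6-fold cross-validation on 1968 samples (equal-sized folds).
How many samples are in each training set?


Each validation fold has 1968/6 = 328 samples. Training set = 1968 - 328 = 1640.

1640


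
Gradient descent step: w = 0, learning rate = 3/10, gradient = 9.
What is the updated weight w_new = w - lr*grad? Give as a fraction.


w_new = 0 - 3/10 * 9 = 0 - 27/10 = -27/10.

-27/10


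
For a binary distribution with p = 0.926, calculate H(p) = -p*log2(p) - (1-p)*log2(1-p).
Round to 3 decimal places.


H = -0.926*log2(0.926) - 0.074*log2(0.074) = 0.381.

0.381


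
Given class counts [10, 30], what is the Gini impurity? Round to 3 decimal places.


Total = 40. Proportions: 10/40, 30/40. sum(p_i^2) = 0.6250. Gini = 1 - 0.6250 = 0.3750, which rounds to 0.375.

0.375


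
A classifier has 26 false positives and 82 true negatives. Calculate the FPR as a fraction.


FPR = FP / (FP + TN) = 26 / 108 = 13/54.

13/54


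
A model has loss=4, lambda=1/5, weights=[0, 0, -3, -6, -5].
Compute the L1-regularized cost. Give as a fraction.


L1 norm = sum(|w|) = 14. J = 4 + 1/5 * 14 = 34/5.

34/5


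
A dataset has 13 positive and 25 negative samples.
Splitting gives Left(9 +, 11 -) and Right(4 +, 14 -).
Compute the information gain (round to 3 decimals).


H(parent) = 0.9268. H(left) = 0.9928, H(right) = 0.7642. Weighted = (20/38)*0.9928 + (18/38)*0.7642 = 0.8845. IG = 0.9268 - 0.8845 = 0.0423, which rounds to 0.042.

0.042


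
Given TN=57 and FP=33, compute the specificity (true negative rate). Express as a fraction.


Specificity = TN / (TN + FP) = 57 / 90 = 19/30.

19/30


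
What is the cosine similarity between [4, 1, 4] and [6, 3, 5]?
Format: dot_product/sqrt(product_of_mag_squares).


dot = 47. |a|^2 = 33, |b|^2 = 70. cos = 47/sqrt(2310).

47/sqrt(2310)


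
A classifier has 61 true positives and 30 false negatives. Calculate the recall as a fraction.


Recall = TP / (TP + FN) = 61 / 91 = 61/91.

61/91


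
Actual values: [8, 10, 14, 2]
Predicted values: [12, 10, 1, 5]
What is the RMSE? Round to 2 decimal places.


MSE = 48.5000. RMSE = sqrt(48.5000) = 6.96.

6.96


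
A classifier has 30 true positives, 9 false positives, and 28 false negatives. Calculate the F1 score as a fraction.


Precision = 30/39 = 10/13. Recall = 30/58 = 15/29. F1 = 2*P*R/(P+R) = 60/97.

60/97


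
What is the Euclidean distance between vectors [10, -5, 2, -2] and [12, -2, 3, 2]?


d = sqrt(sum of squared differences). (10-12)^2=4, (-5--2)^2=9, (2-3)^2=1, (-2-2)^2=16. Sum = 30.

sqrt(30)


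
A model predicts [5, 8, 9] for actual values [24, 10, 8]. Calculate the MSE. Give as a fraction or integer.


MSE = (1/3) * ((24-5)^2=361 + (10-8)^2=4 + (8-9)^2=1). Sum = 366. MSE = 122.

122


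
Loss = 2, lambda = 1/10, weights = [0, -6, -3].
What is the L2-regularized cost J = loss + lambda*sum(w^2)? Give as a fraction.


L2 sq norm = sum(w^2) = 45. J = 2 + 1/10 * 45 = 13/2.

13/2


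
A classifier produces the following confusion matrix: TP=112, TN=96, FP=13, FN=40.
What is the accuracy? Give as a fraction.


Accuracy = (TP + TN) / (TP + TN + FP + FN) = (112 + 96) / 261 = 208/261.

208/261


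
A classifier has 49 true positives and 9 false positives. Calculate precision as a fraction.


Precision = TP / (TP + FP) = 49 / 58 = 49/58.

49/58


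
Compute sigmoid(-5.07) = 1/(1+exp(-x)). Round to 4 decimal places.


sigma(-5.07) = 1/(1+e^(5.07)) = 1/(1+159.174327) = 1/160.174327 = 0.0062.

0.0062


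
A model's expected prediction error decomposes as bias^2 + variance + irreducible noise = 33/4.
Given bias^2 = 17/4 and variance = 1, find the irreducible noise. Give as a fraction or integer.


Total error = bias^2 + variance + irreducible noise. So irreducible noise = 33/4 - 17/4 - 1 = 3.

3


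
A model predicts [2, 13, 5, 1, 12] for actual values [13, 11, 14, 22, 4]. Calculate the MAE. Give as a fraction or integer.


MAE = (1/5) * (|13-2|=11 + |11-13|=2 + |14-5|=9 + |22-1|=21 + |4-12|=8). Sum = 51. MAE = 51/5.

51/5


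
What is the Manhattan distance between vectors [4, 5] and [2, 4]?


d = sum of absolute differences: |4-2|=2 + |5-4|=1 = 3.

3


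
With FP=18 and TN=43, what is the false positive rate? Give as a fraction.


FPR = FP / (FP + TN) = 18 / 61 = 18/61.

18/61


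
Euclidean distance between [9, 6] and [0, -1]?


d = sqrt(sum of squared differences). (9-0)^2=81, (6--1)^2=49. Sum = 130.

sqrt(130)


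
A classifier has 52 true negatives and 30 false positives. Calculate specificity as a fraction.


Specificity = TN / (TN + FP) = 52 / 82 = 26/41.

26/41


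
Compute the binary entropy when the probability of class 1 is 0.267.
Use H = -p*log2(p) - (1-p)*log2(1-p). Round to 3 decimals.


H = -0.267*log2(0.267) - 0.733*log2(0.733) = 0.837.

0.837


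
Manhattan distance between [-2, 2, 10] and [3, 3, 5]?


d = sum of absolute differences: |-2-3|=5 + |2-3|=1 + |10-5|=5 = 11.

11


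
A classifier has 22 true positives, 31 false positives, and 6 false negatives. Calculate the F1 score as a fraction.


Precision = 22/53 = 22/53. Recall = 22/28 = 11/14. F1 = 2*P*R/(P+R) = 44/81.

44/81


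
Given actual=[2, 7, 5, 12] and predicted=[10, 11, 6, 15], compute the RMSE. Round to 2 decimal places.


MSE = 22.5000. RMSE = sqrt(22.5000) = 4.74.

4.74


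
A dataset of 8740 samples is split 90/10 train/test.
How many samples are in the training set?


Test set = 8740 * 10% = 874. Training set = 8740 - 874 = 7866.

7866


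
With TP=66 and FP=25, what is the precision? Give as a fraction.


Precision = TP / (TP + FP) = 66 / 91 = 66/91.

66/91


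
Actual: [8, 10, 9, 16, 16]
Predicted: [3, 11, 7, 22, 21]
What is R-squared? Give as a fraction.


Mean(y) = 59/5. SS_res = 91. SS_tot = 304/5. R^2 = 1 - 91/(304/5) = -151/304.

-151/304


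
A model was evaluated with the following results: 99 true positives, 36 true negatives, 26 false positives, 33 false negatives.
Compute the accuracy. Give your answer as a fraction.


Accuracy = (TP + TN) / (TP + TN + FP + FN) = (99 + 36) / 194 = 135/194.

135/194


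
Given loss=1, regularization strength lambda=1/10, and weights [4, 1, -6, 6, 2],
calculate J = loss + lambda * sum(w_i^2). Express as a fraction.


L2 sq norm = sum(w^2) = 93. J = 1 + 1/10 * 93 = 103/10.

103/10


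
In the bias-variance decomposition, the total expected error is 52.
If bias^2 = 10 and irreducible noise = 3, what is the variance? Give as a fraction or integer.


Total error = bias^2 + variance + irreducible noise. So variance = 52 - 10 - 3 = 39.

39


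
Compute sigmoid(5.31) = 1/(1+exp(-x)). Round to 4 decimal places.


sigma(5.31) = 1/(1+e^(-5.31)) = 1/(1+0.004942) = 1/1.004942 = 0.9951.

0.9951


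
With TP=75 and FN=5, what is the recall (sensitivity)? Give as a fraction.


Recall = TP / (TP + FN) = 75 / 80 = 15/16.

15/16


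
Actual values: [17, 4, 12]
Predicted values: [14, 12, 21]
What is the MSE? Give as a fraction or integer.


MSE = (1/3) * ((17-14)^2=9 + (4-12)^2=64 + (12-21)^2=81). Sum = 154. MSE = 154/3.

154/3


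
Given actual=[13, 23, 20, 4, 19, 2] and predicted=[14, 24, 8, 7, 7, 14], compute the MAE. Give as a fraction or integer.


MAE = (1/6) * (|13-14|=1 + |23-24|=1 + |20-8|=12 + |4-7|=3 + |19-7|=12 + |2-14|=12). Sum = 41. MAE = 41/6.

41/6


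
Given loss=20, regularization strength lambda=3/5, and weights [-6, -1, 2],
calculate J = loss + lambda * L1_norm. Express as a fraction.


L1 norm = sum(|w|) = 9. J = 20 + 3/5 * 9 = 127/5.

127/5


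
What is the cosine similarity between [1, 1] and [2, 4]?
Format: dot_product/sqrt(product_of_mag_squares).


dot = 6. |a|^2 = 2, |b|^2 = 20. cos = 6/sqrt(40).

6/sqrt(40)


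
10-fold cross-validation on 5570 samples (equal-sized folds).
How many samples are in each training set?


Each validation fold has 5570/10 = 557 samples. Training set = 5570 - 557 = 5013.

5013


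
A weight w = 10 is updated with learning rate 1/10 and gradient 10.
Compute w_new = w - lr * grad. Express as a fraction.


w_new = 10 - 1/10 * 10 = 10 - 1 = 9.

9


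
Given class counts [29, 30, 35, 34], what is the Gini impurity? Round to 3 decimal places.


Total = 128. Proportions: 29/128, 30/128, 35/128, 34/128. sum(p_i^2) = 0.2516. Gini = 1 - 0.2516 = 0.7484, which rounds to 0.748.

0.748


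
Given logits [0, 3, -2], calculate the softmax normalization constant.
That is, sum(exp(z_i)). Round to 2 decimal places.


Denom = e^0=1.0000 + e^3=20.0855 + e^-2=0.1353. Sum = 21.2208, which rounds to 21.22.

21.22


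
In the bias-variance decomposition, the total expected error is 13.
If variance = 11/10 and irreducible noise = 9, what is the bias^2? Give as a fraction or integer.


Total error = bias^2 + variance + irreducible noise. So bias^2 = 13 - 11/10 - 9 = 29/10.

29/10


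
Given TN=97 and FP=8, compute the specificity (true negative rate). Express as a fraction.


Specificity = TN / (TN + FP) = 97 / 105 = 97/105.

97/105


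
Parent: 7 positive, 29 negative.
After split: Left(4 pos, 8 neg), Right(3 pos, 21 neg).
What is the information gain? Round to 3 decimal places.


H(parent) = 0.7107. H(left) = 0.9183, H(right) = 0.5436. Weighted = (12/36)*0.9183 + (24/36)*0.5436 = 0.6685. IG = 0.7107 - 0.6685 = 0.0422, which rounds to 0.042.

0.042


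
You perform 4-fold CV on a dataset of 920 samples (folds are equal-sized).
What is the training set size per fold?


Each validation fold has 920/4 = 230 samples. Training set = 920 - 230 = 690.

690


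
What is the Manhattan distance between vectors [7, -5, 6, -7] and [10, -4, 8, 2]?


d = sum of absolute differences: |7-10|=3 + |-5--4|=1 + |6-8|=2 + |-7-2|=9 = 15.

15


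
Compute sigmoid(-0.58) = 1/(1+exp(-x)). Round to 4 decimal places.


sigma(-0.58) = 1/(1+e^(0.58)) = 1/(1+1.786038) = 1/2.786038 = 0.3589.

0.3589


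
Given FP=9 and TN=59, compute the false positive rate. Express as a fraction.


FPR = FP / (FP + TN) = 9 / 68 = 9/68.

9/68


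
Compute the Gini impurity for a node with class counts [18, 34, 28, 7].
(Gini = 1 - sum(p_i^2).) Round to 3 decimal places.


Total = 87. Proportions: 18/87, 34/87, 28/87, 7/87. sum(p_i^2) = 0.3056. Gini = 1 - 0.3056 = 0.6944, which rounds to 0.694.

0.694


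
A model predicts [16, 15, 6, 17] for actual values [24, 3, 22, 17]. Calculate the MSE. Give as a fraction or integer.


MSE = (1/4) * ((24-16)^2=64 + (3-15)^2=144 + (22-6)^2=256 + (17-17)^2=0). Sum = 464. MSE = 116.

116


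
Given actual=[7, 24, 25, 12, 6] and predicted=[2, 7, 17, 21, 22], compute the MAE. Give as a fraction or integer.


MAE = (1/5) * (|7-2|=5 + |24-7|=17 + |25-17|=8 + |12-21|=9 + |6-22|=16). Sum = 55. MAE = 11.

11


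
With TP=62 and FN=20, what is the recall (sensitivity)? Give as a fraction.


Recall = TP / (TP + FN) = 62 / 82 = 31/41.

31/41


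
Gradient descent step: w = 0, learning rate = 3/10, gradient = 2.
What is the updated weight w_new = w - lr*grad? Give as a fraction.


w_new = 0 - 3/10 * 2 = 0 - 3/5 = -3/5.

-3/5


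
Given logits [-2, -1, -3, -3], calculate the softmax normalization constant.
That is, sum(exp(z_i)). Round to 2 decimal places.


Denom = e^-2=0.1353 + e^-1=0.3679 + e^-3=0.0498 + e^-3=0.0498. Sum = 0.6028, which rounds to 0.60.

0.60


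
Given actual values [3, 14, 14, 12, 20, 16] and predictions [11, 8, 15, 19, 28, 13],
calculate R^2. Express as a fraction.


Mean(y) = 79/6. SS_res = 223. SS_tot = 965/6. R^2 = 1 - 223/(965/6) = -373/965.

-373/965


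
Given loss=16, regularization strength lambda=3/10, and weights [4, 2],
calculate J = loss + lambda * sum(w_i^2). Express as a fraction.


L2 sq norm = sum(w^2) = 20. J = 16 + 3/10 * 20 = 22.

22


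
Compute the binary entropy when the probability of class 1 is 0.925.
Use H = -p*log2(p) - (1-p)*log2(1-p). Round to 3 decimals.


H = -0.925*log2(0.925) - 0.075*log2(0.075) = 0.384.

0.384


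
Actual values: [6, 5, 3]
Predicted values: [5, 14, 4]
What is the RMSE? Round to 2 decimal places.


MSE = 27.6667. RMSE = sqrt(27.6667) = 5.26.

5.26


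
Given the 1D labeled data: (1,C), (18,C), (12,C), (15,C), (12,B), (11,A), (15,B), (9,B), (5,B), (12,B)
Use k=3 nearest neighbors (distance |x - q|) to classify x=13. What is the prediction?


Distances: |1-13|=12, |18-13|=5, |12-13|=1, |15-13|=2, |12-13|=1, |11-13|=2, |15-13|=2, |9-13|=4, |5-13|=8, |12-13|=1. 3 nearest: (12,B), (12,B), (12,C). Counts: {'B': 2, 'C': 1}. Majority class: B.

B


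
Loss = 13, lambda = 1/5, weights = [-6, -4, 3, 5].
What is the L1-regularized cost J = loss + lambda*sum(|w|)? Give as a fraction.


L1 norm = sum(|w|) = 18. J = 13 + 1/5 * 18 = 83/5.

83/5


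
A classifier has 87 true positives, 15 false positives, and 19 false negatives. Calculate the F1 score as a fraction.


Precision = 87/102 = 29/34. Recall = 87/106 = 87/106. F1 = 2*P*R/(P+R) = 87/104.

87/104


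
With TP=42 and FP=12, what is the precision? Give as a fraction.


Precision = TP / (TP + FP) = 42 / 54 = 7/9.

7/9


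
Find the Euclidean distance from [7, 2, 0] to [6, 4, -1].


d = sqrt(sum of squared differences). (7-6)^2=1, (2-4)^2=4, (0--1)^2=1. Sum = 6.

sqrt(6)


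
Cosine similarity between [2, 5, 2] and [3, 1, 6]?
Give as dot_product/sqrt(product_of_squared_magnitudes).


dot = 23. |a|^2 = 33, |b|^2 = 46. cos = 23/sqrt(1518).

23/sqrt(1518)


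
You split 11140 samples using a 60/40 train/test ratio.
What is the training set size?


Test set = 11140 * 40% = 4456. Training set = 11140 - 4456 = 6684.

6684


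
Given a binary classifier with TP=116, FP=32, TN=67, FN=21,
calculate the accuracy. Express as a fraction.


Accuracy = (TP + TN) / (TP + TN + FP + FN) = (116 + 67) / 236 = 183/236.

183/236


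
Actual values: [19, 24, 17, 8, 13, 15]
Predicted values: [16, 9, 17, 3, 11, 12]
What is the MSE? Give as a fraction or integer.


MSE = (1/6) * ((19-16)^2=9 + (24-9)^2=225 + (17-17)^2=0 + (8-3)^2=25 + (13-11)^2=4 + (15-12)^2=9). Sum = 272. MSE = 136/3.

136/3


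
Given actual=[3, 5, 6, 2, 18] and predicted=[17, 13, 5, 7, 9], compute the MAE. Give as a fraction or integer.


MAE = (1/5) * (|3-17|=14 + |5-13|=8 + |6-5|=1 + |2-7|=5 + |18-9|=9). Sum = 37. MAE = 37/5.

37/5


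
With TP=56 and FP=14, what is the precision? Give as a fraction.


Precision = TP / (TP + FP) = 56 / 70 = 4/5.

4/5


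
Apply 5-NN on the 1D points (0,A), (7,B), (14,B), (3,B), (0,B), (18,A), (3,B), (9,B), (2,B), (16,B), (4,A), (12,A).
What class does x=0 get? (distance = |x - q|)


Distances: |0-0|=0, |7-0|=7, |14-0|=14, |3-0|=3, |0-0|=0, |18-0|=18, |3-0|=3, |9-0|=9, |2-0|=2, |16-0|=16, |4-0|=4, |12-0|=12. 5 nearest: (0,A), (0,B), (2,B), (3,B), (3,B). Counts: {'A': 1, 'B': 4}. Majority class: B.

B


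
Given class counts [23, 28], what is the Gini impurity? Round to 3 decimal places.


Total = 51. Proportions: 23/51, 28/51. sum(p_i^2) = 0.5048. Gini = 1 - 0.5048 = 0.4952, which rounds to 0.495.

0.495


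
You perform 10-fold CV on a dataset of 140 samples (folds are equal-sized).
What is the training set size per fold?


Each validation fold has 140/10 = 14 samples. Training set = 140 - 14 = 126.

126


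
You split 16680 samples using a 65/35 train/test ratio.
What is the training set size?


Test set = 16680 * 35% = 5838. Training set = 16680 - 5838 = 10842.

10842


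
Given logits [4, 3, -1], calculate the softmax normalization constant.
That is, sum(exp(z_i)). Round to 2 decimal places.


Denom = e^4=54.5982 + e^3=20.0855 + e^-1=0.3679. Sum = 75.0516, which rounds to 75.05.

75.05


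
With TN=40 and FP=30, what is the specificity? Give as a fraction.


Specificity = TN / (TN + FP) = 40 / 70 = 4/7.

4/7


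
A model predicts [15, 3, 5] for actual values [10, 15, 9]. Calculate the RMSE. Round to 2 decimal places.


MSE = 61.6667. RMSE = sqrt(61.6667) = 7.85.

7.85


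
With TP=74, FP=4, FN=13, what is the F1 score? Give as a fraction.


Precision = 74/78 = 37/39. Recall = 74/87 = 74/87. F1 = 2*P*R/(P+R) = 148/165.

148/165


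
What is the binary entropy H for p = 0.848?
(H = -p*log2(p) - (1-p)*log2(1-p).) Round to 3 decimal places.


H = -0.848*log2(0.848) - 0.152*log2(0.152) = 0.615.

0.615


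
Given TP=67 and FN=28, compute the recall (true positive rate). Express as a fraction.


Recall = TP / (TP + FN) = 67 / 95 = 67/95.

67/95


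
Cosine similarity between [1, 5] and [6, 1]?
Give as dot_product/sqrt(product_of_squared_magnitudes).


dot = 11. |a|^2 = 26, |b|^2 = 37. cos = 11/sqrt(962).

11/sqrt(962)


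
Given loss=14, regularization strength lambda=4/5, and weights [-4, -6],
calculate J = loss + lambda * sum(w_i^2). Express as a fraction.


L2 sq norm = sum(w^2) = 52. J = 14 + 4/5 * 52 = 278/5.

278/5


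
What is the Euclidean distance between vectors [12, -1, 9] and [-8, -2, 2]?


d = sqrt(sum of squared differences). (12--8)^2=400, (-1--2)^2=1, (9-2)^2=49. Sum = 450.

sqrt(450)


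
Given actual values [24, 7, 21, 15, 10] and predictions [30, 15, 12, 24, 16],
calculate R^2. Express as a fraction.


Mean(y) = 77/5. SS_res = 298. SS_tot = 1026/5. R^2 = 1 - 298/(1026/5) = -232/513.

-232/513


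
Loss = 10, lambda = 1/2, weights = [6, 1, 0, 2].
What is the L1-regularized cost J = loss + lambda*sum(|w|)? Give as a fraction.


L1 norm = sum(|w|) = 9. J = 10 + 1/2 * 9 = 29/2.

29/2


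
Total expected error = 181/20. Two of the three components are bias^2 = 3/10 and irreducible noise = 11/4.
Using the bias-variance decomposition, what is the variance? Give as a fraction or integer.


Total error = bias^2 + variance + irreducible noise. So variance = 181/20 - 3/10 - 11/4 = 6.

6


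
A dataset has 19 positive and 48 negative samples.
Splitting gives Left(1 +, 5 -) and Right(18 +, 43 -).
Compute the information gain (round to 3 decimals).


H(parent) = 0.8603. H(left) = 0.6500, H(right) = 0.8752. Weighted = (6/67)*0.6500 + (61/67)*0.8752 = 0.8550. IG = 0.8603 - 0.8550 = 0.0053, which rounds to 0.005.

0.005


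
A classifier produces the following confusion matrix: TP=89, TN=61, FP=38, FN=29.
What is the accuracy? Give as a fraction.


Accuracy = (TP + TN) / (TP + TN + FP + FN) = (89 + 61) / 217 = 150/217.

150/217
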